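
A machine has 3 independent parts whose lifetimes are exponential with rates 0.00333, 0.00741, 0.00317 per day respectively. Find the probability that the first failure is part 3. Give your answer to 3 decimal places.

The time to first failure is exponential with rate Σλ = 0.00333 + 0.00741 + 0.00317 = 0.01391.
P(part 3 first) = λ_3/Σλ = 0.00317/0.01391 ≈ 0.228.

0.228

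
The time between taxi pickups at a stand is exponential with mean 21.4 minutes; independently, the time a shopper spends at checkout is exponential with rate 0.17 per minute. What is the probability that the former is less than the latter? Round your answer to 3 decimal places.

0.216

λ_1 = 1/21.4 = 0.046729, λ_2 = 0.17.
For independent exponentials, P(the former < the latter) = λ_1/(λ_1+λ_2) = 0.046729/0.216729 ≈ 0.216.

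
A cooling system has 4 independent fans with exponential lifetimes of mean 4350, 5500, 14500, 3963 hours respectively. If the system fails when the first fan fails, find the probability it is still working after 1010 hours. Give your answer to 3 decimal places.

The first failure time is exponential with rate Σλ_i = 1/4350 + 1/5500 + 1/14500 + 1/3963 = 0.000733003 per hour.
P(min > 1010) = e^(−0.000733003·1010) = e^(−0.74033) ≈ 0.477.

0.477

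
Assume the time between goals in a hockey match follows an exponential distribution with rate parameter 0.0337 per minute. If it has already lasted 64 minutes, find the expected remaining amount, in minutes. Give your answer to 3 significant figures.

By memorylessness, the remaining amount past any threshold is again Exp(λ) with mean 1/λ = 29.6736 minutes.

29.7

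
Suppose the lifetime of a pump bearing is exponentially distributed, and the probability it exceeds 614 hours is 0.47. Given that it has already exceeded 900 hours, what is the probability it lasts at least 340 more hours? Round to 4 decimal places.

From e^(−λ·614) = 0.47, λ = −ln(0.47)/614 = 0.00122968.
Memoryless: P(X > 900+340 | X > 900) = P(X > 340) = e^(−0.00122968·340) ≈ 0.6583.

0.6583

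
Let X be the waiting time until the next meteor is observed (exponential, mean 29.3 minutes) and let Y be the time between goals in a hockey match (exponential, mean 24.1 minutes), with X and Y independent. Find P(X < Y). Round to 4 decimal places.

0.4513

λ_1 = 1/29.3 = 0.0341297, λ_2 = 1/24.1 = 0.0414938.
For independent exponentials, P(X < Y) = λ_1/(λ_1+λ_2) = 0.0341297/0.0756235 ≈ 0.4513.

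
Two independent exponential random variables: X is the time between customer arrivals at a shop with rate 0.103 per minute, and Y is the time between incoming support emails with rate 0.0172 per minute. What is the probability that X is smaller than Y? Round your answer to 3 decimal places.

λ_1 = 0.103, λ_2 = 0.0172.
For independent exponentials, P(X < Y) = λ_1/(λ_1+λ_2) = 0.103/0.1202 ≈ 0.857.

0.857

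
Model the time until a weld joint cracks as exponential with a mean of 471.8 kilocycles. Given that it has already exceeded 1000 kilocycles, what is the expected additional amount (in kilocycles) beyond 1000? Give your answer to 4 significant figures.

The rate is λ = 1/471.8 = 0.00211954 per kilocycle.
By memorylessness, the remaining amount past any threshold is again Exp(λ) with mean 1/λ = 471.8 kilocycles.

471.8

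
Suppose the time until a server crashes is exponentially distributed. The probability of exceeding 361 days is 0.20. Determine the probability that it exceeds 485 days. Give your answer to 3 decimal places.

0.115

e^(−λ·361) = 0.20 ⇒ λ = −ln(0.20)/361 = 0.00445828.
P(X > 485) = e^(−0.00445828·485) = e^(−2.1623) ≈ 0.115.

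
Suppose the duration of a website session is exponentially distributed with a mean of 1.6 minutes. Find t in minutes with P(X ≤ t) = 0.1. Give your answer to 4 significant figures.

0.1686

The rate is λ = 1/1.6 = 0.625 per minute.
Set 1 − e^(−λt) = 0.1, so t = −ln(0.9)/λ = 0.10536/0.625 ≈ 0.168577 minutes.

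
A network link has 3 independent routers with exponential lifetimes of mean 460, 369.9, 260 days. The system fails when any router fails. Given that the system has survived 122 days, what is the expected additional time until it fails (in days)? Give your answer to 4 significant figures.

114.6

First-failure rate Σλ = 1/460 + 1/369.9 + 1/260 = 0.0087235.
By memorylessness the expected residual is 1/Σλ = 114.633 days, regardless of the 122 already elapsed.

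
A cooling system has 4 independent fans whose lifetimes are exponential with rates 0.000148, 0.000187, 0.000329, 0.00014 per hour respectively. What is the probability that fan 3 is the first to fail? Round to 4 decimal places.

The time to first failure is exponential with rate Σλ = 0.000148 + 0.000187 + 0.000329 + 0.00014 = 0.000804.
P(fan 3 first) = λ_3/Σλ = 0.000329/0.000804 ≈ 0.4092.

0.4092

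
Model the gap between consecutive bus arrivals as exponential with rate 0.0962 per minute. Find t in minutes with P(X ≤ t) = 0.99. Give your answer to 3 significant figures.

Set 1 − e^(−λt) = 0.99, so t = −ln(0.01)/λ = 4.6052/0.0962 ≈ 47.8708 minutes.

47.9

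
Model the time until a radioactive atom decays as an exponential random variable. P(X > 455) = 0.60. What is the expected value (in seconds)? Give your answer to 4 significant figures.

890.7

e^(−λ·455) = 0.60 ⇒ λ = −ln(0.60)/455 = 0.00112269.
Mean = 1/λ = 890.715 seconds.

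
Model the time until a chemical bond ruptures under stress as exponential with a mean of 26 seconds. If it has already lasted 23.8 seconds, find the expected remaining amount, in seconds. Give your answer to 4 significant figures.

26.00

The rate is λ = 1/26 = 0.0384615 per second.
By memorylessness, the remaining amount past any threshold is again Exp(λ) with mean 1/λ = 26 seconds.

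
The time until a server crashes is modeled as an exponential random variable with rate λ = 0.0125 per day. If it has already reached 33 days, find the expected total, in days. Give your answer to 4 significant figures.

By memorylessness, E[X | X > 33] = 33 + 1/λ = 33 + 80 = 113 days.

113.0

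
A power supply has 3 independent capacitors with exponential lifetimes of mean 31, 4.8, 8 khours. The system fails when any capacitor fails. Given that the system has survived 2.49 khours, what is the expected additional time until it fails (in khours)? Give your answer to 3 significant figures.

First-failure rate Σλ = 1/31 + 1/4.8 + 1/8 = 0.365591.
By memorylessness the expected residual is 1/Σλ = 2.73529 khours, regardless of the 2.49 already elapsed.

2.74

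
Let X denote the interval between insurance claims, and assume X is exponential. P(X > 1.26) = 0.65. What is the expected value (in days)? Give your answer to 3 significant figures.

e^(−λ·1.26) = 0.65 ⇒ λ = −ln(0.65)/1.26 = 0.341891.
Mean = 1/λ = 2.92491 days.

2.92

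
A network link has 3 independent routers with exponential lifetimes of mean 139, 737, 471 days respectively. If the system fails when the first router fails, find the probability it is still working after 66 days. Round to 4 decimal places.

0.4944

The first failure time is exponential with rate Σλ_i = 1/139 + 1/737 + 1/471 = 0.0106742 per day.
P(min > 66) = e^(−0.0106742·66) = e^(−0.7045) ≈ 0.4944.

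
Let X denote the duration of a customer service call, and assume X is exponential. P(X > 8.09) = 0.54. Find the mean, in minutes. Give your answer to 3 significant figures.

13.1

e^(−λ·8.09) = 0.54 ⇒ λ = −ln(0.54)/8.09 = 0.0761664.
Mean = 1/λ = 13.1291 minutes.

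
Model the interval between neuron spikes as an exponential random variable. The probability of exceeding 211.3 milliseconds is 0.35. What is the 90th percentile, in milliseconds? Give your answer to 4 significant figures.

463.4

e^(−λ·211.3) = 0.35 ⇒ λ = −ln(0.35)/211.3 = 0.0049684.
90th percentile: 1 − e^(−λt) = 0.9, t = −ln(0.1)/λ = 463.446 milliseconds.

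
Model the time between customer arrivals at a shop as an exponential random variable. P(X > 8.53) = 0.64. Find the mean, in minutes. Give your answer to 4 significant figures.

e^(−λ·8.53) = 0.64 ⇒ λ = −ln(0.64)/8.53 = 0.0523197.
Mean = 1/λ = 19.1133 minutes.

19.11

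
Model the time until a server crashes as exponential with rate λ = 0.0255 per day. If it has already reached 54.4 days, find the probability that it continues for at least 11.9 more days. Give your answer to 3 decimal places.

0.738

The exponential is memoryless, so the remaining time is again Exp(λ): the condition X > 54.4 is irrelevant.
P(X > 11.9) = e^(−0.30345) ≈ 0.738.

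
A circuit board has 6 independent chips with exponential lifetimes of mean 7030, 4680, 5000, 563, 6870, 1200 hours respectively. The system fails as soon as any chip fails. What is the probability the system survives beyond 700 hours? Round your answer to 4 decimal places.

0.0985

The first failure time is exponential with rate Σλ_i = 1/7030 + 1/4680 + 1/5000 + 1/563 + 1/6870 + 1/1200 = 0.00331102 per hour.
P(min > 700) = e^(−0.00331102·700) = e^(−2.3177) ≈ 0.0985.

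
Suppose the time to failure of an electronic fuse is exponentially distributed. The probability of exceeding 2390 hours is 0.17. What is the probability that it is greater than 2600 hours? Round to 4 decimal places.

e^(−λ·2390) = 0.17 ⇒ λ = −ln(0.17)/2390 = 0.000741405.
P(X > 2600) = e^(−0.000741405·2600) = e^(−1.9277) ≈ 0.1455.

0.1455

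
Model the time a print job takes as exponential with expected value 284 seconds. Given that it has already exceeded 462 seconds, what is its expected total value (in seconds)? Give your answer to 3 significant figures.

The rate is λ = 1/284 = 0.00352113 per second.
By memorylessness, E[X | X > 462] = 462 + 1/λ = 462 + 284 = 746 seconds.

746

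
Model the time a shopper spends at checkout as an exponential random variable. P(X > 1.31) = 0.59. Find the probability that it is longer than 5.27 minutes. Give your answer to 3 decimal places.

0.120

e^(−λ·1.31) = 0.59 ⇒ λ = −ln(0.59)/1.31 = 0.402773.
P(X > 5.27) = e^(−0.402773·5.27) = e^(−2.1226) ≈ 0.120.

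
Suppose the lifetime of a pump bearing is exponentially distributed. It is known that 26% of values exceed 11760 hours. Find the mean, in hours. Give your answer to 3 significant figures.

8730

e^(−λ·11760) = 0.26 ⇒ λ = −ln(0.26)/11760 = 0.000114547.
Mean = 1/λ = 8730.03 hours.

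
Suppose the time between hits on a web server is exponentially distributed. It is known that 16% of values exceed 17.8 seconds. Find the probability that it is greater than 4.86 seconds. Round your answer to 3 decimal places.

e^(−λ·17.8) = 0.16 ⇒ λ = −ln(0.16)/17.8 = 0.102954.
P(X > 4.86) = e^(−0.102954·4.86) = e^(−0.50036) ≈ 0.606.

0.606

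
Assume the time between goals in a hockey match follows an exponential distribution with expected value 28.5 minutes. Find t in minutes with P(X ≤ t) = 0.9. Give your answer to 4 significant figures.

65.62

The rate is λ = 1/28.5 = 0.0350877 per minute.
Set 1 − e^(−λt) = 0.9, so t = −ln(0.1)/λ = 2.3026/0.0350877 ≈ 65.6237 minutes.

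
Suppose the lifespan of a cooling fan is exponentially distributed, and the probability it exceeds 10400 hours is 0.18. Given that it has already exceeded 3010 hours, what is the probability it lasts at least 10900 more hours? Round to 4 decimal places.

0.1658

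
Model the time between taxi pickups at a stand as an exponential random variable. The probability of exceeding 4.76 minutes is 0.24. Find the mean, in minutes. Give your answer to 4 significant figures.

e^(−λ·4.76) = 0.24 ⇒ λ = −ln(0.24)/4.76 = 0.299814.
Mean = 1/λ = 3.3354 minutes.

3.335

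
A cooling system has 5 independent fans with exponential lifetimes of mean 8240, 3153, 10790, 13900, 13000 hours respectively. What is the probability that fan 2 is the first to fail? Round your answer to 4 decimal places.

0.4664

Rates: λ_i = 1/mean_i → 0.000121359, 0.000317158, 0.0000926784, 0.0000719424, 0.0000769231; Σλ = 0.000680061.
P(fan 2 first) = λ_2/Σλ = 0.000317158/0.000680061 ≈ 0.4664.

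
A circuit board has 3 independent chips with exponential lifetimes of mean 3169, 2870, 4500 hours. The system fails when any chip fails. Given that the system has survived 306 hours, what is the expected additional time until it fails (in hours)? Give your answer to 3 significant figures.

1130

First-failure rate Σλ = 1/3169 + 1/2870 + 1/4500 = 0.000886211.
By memorylessness the expected residual is 1/Σλ = 1128.4 hours, regardless of the 306 already elapsed.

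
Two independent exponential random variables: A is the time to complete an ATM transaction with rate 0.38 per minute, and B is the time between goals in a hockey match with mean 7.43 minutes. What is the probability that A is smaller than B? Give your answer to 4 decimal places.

0.7385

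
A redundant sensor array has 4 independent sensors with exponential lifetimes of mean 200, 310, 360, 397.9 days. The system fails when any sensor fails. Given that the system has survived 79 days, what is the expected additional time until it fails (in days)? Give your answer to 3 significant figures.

First-failure rate Σλ = 1/200 + 1/310 + 1/360 + 1/397.9 = 0.0135168.
By memorylessness the expected residual is 1/Σλ = 73.9821 days, regardless of the 79 already elapsed.

74.0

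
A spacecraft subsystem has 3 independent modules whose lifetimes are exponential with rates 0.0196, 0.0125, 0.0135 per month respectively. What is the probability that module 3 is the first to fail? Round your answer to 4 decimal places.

The time to first failure is exponential with rate Σλ = 0.0196 + 0.0125 + 0.0135 = 0.0456.
P(module 3 first) = λ_3/Σλ = 0.0135/0.0456 ≈ 0.2961.

0.2961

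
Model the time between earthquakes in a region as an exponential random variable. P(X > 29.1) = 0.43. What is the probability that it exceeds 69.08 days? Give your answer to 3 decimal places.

e^(−λ·29.1) = 0.43 ⇒ λ = −ln(0.43)/29.1 = 0.0290024.
P(X > 69.08) = e^(−0.0290024·69.08) = e^(−2.0035) ≈ 0.135.

0.135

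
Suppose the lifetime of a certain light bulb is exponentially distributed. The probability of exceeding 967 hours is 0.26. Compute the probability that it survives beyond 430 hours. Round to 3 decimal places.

e^(−λ·967) = 0.26 ⇒ λ = −ln(0.26)/967 = 0.00139304.
P(X > 430) = e^(−0.00139304·430) = e^(−0.59901) ≈ 0.549.

0.549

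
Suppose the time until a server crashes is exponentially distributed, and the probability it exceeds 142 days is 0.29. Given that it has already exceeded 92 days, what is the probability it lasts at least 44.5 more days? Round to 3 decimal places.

0.678

From e^(−λ·142) = 0.29, λ = −ln(0.29)/142 = 0.00871743.
Memoryless: P(X > 92+44.5 | X > 92) = P(X > 44.5) = e^(−0.00871743·44.5) ≈ 0.678.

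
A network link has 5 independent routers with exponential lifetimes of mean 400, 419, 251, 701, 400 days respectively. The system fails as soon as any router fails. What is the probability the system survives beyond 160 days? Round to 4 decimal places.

The first failure time is exponential with rate Σλ_i = 1/400 + 1/419 + 1/251 + 1/701 + 1/400 = 0.0127972 per day.
P(min > 160) = e^(−0.0127972·160) = e^(−2.0476) ≈ 0.1290.

0.1290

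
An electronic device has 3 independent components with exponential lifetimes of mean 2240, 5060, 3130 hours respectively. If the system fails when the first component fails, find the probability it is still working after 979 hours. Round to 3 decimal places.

0.389

The first failure time is exponential with rate Σλ_i = 1/2240 + 1/5060 + 1/3130 = 0.000963546 per hour.
P(min > 979) = e^(−0.000963546·979) = e^(−0.94331) ≈ 0.389.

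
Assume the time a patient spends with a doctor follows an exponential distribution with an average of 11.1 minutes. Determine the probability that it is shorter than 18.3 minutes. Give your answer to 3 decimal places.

0.808

The rate is λ = 1/11.1 = 0.0900901 per minute.
P(X ≤ 18.3) = 1 − e^(−λ·18.3) = 1 − e^(−1.6486) ≈ 0.808.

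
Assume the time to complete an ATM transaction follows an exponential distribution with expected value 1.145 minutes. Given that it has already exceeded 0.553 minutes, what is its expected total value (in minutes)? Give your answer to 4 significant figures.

1.698

The rate is λ = 1/1.145 = 0.873362 per minute.
By memorylessness, E[X | X > 0.553] = 0.553 + 1/λ = 0.553 + 1.145 = 1.698 minutes.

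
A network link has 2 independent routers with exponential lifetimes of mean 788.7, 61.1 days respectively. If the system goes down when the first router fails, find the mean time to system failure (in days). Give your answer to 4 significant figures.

56.71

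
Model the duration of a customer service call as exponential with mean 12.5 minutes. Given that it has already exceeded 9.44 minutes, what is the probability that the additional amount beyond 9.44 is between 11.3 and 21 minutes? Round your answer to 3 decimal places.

The rate is λ = 1/12.5 = 0.08 per minute.
Memoryless: the residual past 9.44 is again Exp(λ).
P(11.3 < residual < 21) = e^(−λ·11.3) − e^(−λ·21) = 0.40495 − 0.18637 ≈ 0.219.

0.219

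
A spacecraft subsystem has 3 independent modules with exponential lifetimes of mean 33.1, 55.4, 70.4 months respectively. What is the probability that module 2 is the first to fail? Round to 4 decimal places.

0.2890

Rates: λ_i = 1/mean_i → 0.0302115, 0.0180505, 0.0142045; Σλ = 0.0624666.
P(module 2 first) = λ_2/Σλ = 0.0180505/0.0624666 ≈ 0.2890.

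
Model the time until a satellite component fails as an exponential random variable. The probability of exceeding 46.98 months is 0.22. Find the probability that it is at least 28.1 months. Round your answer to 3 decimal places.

0.404

e^(−λ·46.98) = 0.22 ⇒ λ = −ln(0.22)/46.98 = 0.0322292.
P(X > 28.1) = e^(−0.0322292·28.1) = e^(−0.90564) ≈ 0.404.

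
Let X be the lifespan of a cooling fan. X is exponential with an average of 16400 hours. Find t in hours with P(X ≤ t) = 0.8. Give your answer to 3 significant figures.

26400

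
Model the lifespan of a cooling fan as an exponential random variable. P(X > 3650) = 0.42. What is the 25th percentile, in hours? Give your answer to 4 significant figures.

1210

e^(−λ·3650) = 0.42 ⇒ λ = −ln(0.42)/3650 = 0.000237671.
25th percentile: 1 − e^(−λt) = 0.25, t = −ln(0.75)/λ = 1210.42 hours.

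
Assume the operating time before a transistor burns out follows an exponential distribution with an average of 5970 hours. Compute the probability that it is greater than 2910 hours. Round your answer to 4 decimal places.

0.6142

The rate is λ = 1/5970 = 0.000167504 per hour.
P(X > 2910) = e^(−λ·2910) = e^(−0.48744) ≈ 0.6142.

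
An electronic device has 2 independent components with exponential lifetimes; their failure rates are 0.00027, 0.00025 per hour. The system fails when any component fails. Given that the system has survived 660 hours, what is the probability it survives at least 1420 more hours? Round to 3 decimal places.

0.478

Time to first failure ~ Exp(Σλ) with Σλ = 0.00052.
By memorylessness, P(T > 660+1420 | T > 660) = P(T > 1420) = e^(−0.00052·1420) ≈ 0.478.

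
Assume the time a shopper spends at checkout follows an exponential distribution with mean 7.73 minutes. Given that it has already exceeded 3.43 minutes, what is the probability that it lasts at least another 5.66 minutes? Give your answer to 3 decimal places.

The rate is λ = 1/7.73 = 0.129366 per minute.
By the memoryless property, P(X > 3.43+5.66 | X > 3.43) = P(X > 5.66).
P(X > 5.66) = e^(−0.73221) ≈ 0.481.

0.481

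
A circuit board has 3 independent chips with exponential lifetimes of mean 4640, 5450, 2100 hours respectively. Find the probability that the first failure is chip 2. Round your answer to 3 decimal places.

Rates: λ_i = 1/mean_i → 0.000215517, 0.000183486, 0.00047619; Σλ = 0.000875194.
P(chip 2 first) = λ_2/Σλ = 0.000183486/0.000875194 ≈ 0.210.

0.210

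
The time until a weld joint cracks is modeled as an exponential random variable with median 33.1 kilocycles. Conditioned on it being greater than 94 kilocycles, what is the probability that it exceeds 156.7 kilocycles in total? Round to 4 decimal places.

For an exponential, median = ln(2)/λ, so λ = ln 2 / 33.1 = 0.020941 per kilocycle.
The exponential is memoryless, so the remaining time is again Exp(λ): the condition X > 94 is irrelevant.
P(X > 62.7) = e^(−1.313) ≈ 0.2690.

0.2690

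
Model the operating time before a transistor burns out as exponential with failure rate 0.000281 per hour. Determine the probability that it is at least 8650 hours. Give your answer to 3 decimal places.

P(X > 8650) = e^(−λ·8650) = e^(−2.4306) ≈ 0.088.

0.088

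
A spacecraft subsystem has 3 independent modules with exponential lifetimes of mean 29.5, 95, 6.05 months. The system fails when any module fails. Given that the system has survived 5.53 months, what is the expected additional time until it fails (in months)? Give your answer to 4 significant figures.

First-failure rate Σλ = 1/29.5 + 1/95 + 1/6.05 = 0.209714.
By memorylessness the expected residual is 1/Σλ = 4.7684 months, regardless of the 5.53 already elapsed.

4.768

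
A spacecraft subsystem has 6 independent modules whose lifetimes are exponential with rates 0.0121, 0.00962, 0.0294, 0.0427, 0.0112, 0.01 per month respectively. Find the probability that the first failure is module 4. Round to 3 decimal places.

0.371

The time to first failure is exponential with rate Σλ = 0.0121 + 0.00962 + 0.0294 + 0.0427 + 0.0112 + 0.01 = 0.11502.
P(module 4 first) = λ_4/Σλ = 0.0427/0.11502 ≈ 0.371.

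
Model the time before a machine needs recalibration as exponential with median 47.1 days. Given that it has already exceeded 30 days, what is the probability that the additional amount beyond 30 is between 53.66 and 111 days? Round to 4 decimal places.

0.2587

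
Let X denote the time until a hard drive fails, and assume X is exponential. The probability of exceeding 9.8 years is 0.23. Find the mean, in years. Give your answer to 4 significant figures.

e^(−λ·9.8) = 0.23 ⇒ λ = −ln(0.23)/9.8 = 0.149967.
Mean = 1/λ = 6.66814 years.

6.668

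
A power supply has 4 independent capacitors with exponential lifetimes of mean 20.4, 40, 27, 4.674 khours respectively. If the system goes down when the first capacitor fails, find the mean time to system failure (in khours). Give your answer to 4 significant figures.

The first failure time is exponential with rate Σλ_i = 1/20.4 + 1/40 + 1/27 + 1/4.674 = 0.325006 per khour.
E[min] = 1/Σλ = 1/0.325006 = 3.07686 khours.

3.077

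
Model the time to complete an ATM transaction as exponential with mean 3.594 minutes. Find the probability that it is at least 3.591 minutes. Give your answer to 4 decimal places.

The rate is λ = 1/3.594 = 0.278242 per minute.
P(X > 3.591) = e^(−λ·3.591) = e^(−0.99917) ≈ 0.3682.

0.3682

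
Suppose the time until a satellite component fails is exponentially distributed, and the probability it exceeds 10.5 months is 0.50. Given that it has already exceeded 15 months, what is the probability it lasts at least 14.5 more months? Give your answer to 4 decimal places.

From e^(−λ·10.5) = 0.50, λ = −ln(0.50)/10.5 = 0.066014.
Memoryless: P(X > 15+14.5 | X > 15) = P(X > 14.5) = e^(−0.066014·14.5) ≈ 0.3840.

0.3840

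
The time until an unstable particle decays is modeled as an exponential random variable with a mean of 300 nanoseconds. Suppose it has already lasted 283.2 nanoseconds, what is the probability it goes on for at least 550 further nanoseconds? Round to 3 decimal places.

The rate is λ = 1/300 = 0.00333333 per nanosecond.
By the memoryless property, P(X > 283.2+550 | X > 283.2) = P(X > 550).
P(X > 550) = e^(−1.8333) ≈ 0.160.

0.160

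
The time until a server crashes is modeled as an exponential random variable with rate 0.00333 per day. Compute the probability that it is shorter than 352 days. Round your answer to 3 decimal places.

0.690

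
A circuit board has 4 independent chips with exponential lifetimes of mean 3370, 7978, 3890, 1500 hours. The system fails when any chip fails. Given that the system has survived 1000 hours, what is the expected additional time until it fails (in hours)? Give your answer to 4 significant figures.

743.0

First-failure rate Σλ = 1/3370 + 1/7978 + 1/3890 + 1/1500 = 0.00134582.
By memorylessness the expected residual is 1/Σλ = 743.043 hours, regardless of the 1000 already elapsed.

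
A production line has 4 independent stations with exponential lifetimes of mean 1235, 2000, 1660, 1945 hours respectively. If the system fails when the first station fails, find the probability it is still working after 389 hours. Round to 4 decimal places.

0.3891

The first failure time is exponential with rate Σλ_i = 1/1235 + 1/2000 + 1/1660 + 1/1945 = 0.00242627 per hour.
P(min > 389) = e^(−0.00242627·389) = e^(−0.94382) ≈ 0.3891.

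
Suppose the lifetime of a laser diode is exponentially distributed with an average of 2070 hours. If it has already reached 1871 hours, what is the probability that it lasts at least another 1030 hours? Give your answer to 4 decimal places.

The rate is λ = 1/2070 = 0.000483092 per hour.
The exponential is memoryless, so the remaining time is again Exp(λ): the condition X > 1871 is irrelevant.
P(X > 1030) = e^(−0.49758) ≈ 0.6080.

0.6080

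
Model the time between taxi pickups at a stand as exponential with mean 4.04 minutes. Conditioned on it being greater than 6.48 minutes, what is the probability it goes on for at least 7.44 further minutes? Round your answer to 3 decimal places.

0.159

The rate is λ = 1/4.04 = 0.247525 per minute.
P(X > s+t | X > s) = e^(−λ(s+t))/e^(−λs) = e^(−λt), independent of s = 6.48.
P(X > 7.44) = e^(−1.8416) ≈ 0.159.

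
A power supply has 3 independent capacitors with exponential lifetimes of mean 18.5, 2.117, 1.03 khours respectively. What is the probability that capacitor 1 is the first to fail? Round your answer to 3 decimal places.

0.036

Rates: λ_i = 1/mean_i → 0.0540541, 0.472367, 0.970874; Σλ = 1.49729.
P(capacitor 1 first) = λ_1/Σλ = 0.0540541/1.49729 ≈ 0.036.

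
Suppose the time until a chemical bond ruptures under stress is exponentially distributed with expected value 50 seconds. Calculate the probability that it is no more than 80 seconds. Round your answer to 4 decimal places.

The rate is λ = 1/50 = 0.02 per second.
P(X ≤ 80) = 1 − e^(−λ·80) = 1 − e^(−1.6) ≈ 0.7981.

0.7981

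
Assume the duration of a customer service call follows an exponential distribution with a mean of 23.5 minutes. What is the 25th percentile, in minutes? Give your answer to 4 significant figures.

6.761

The rate is λ = 1/23.5 = 0.0425532 per minute.
Set 1 − e^(−λt) = 0.25, so t = −ln(0.75)/λ = 0.28768/0.0425532 ≈ 6.76053 minutes.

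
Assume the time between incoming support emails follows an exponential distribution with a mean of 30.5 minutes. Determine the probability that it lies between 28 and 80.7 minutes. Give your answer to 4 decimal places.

0.3284

The rate is λ = 1/30.5 = 0.0327869 per minute.
P(28 < X < 80.7) = e^(−λ·28) − e^(−λ·80.7) = 0.39930 − 0.07094 ≈ 0.3284.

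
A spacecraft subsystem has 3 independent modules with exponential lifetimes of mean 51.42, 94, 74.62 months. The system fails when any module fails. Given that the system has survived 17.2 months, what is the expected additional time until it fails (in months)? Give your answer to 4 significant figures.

23.00

First-failure rate Σλ = 1/51.42 + 1/94 + 1/74.62 = 0.0434872.
By memorylessness the expected residual is 1/Σλ = 22.9953 months, regardless of the 17.2 already elapsed.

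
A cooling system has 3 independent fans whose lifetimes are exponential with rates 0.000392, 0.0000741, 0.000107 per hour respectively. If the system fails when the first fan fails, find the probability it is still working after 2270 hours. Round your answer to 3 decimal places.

0.272

The time to first failure is exponential with rate Σλ = 0.000392 + 0.0000741 + 0.000107 = 0.0005731.
P(min > 2270) = e^(−0.0005731·2270) = e^(−1.3009) ≈ 0.272.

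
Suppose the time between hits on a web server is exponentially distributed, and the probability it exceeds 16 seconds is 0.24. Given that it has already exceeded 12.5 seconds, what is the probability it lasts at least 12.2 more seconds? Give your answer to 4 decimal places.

From e^(−λ·16) = 0.24, λ = −ln(0.24)/16 = 0.0891948.
Memoryless: P(X > 12.5+12.2 | X > 12.5) = P(X > 12.2) = e^(−0.0891948·12.2) ≈ 0.3368.

0.3368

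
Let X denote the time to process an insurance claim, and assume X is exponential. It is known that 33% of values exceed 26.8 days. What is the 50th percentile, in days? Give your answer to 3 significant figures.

16.8

e^(−λ·26.8) = 0.33 ⇒ λ = −ln(0.33)/26.8 = 0.041368.
50th percentile: 1 − e^(−λt) = 0.5, t = −ln(0.5)/λ = 16.7556 days.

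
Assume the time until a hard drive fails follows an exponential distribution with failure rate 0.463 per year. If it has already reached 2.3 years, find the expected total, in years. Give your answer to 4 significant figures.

4.460

By memorylessness, E[X | X > 2.3] = 2.3 + 1/λ = 2.3 + 2.15983 = 4.45983 years.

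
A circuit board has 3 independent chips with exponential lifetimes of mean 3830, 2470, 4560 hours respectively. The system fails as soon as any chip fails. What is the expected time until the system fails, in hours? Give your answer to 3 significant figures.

1130

The first failure time is exponential with rate Σλ_i = 1/3830 + 1/2470 + 1/4560 = 0.000885253 per hour.
E[min] = 1/Σλ = 1/0.000885253 = 1129.62 hours.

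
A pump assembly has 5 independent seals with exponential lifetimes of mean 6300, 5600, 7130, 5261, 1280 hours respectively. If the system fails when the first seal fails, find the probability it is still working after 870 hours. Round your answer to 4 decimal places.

0.2835

The first failure time is exponential with rate Σλ_i = 1/6300 + 1/5600 + 1/7130 + 1/5261 + 1/1280 = 0.00144888 per hour.
P(min > 870) = e^(−0.00144888·870) = e^(−1.2605) ≈ 0.2835.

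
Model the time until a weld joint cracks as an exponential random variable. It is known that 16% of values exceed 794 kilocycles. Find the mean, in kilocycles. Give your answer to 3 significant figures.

e^(−λ·794) = 0.16 ⇒ λ = −ln(0.16)/794 = 0.00230804.
Mean = 1/λ = 433.269 kilocycles.

433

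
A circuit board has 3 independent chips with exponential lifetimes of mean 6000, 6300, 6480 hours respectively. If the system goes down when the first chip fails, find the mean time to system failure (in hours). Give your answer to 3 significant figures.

The first failure time is exponential with rate Σλ_i = 1/6000 + 1/6300 + 1/6480 = 0.000479718 per hour.
E[min] = 1/Σλ = 1/0.000479718 = 2084.56 hours.

2080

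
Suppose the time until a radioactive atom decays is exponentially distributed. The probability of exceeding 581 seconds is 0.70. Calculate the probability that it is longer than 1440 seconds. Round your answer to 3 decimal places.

e^(−λ·581) = 0.70 ⇒ λ = −ln(0.70)/581 = 0.000613898.
P(X > 1440) = e^(−0.000613898·1440) = e^(−0.88401) ≈ 0.413.

0.413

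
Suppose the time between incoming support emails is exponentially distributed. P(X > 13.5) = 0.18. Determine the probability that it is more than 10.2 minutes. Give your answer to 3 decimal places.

0.274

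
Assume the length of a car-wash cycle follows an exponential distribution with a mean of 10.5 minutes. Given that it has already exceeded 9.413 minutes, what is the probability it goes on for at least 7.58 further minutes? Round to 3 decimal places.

The rate is λ = 1/10.5 = 0.0952381 per minute.
P(X > s+t | X > s) = e^(−λ(s+t))/e^(−λs) = e^(−λt), independent of s = 9.413.
P(X > 7.58) = e^(−0.7219) ≈ 0.486.

0.486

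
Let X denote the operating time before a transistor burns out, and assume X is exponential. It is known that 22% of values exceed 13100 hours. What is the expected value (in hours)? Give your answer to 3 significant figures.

8650

e^(−λ·13100) = 0.22 ⇒ λ = −ln(0.22)/13100 = 0.000115582.
Mean = 1/λ = 8651.85 hours.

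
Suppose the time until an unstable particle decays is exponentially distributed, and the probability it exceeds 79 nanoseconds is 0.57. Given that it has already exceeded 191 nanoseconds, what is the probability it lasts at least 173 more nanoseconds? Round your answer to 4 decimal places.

From e^(−λ·79) = 0.57, λ = −ln(0.57)/79 = 0.00711543.
Memoryless: P(X > 191+173 | X > 191) = P(X > 173) = e^(−0.00711543·173) ≈ 0.2920.

0.2920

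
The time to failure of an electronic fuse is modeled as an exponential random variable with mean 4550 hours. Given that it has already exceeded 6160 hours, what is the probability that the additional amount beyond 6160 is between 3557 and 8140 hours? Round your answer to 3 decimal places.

0.290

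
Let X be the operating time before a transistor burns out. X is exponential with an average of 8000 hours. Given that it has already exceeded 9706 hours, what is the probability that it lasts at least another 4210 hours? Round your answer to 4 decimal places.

0.5908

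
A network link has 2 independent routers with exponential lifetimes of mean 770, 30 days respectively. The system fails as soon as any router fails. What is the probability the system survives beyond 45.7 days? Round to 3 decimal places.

0.205

The first failure time is exponential with rate Σλ_i = 1/770 + 1/30 = 0.034632 per day.
P(min > 45.7) = e^(−0.034632·45.7) = e^(−1.5827) ≈ 0.205.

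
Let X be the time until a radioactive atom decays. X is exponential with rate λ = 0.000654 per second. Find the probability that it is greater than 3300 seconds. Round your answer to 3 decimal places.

P(X > 3300) = e^(−λ·3300) = e^(−2.1582) ≈ 0.116.

0.116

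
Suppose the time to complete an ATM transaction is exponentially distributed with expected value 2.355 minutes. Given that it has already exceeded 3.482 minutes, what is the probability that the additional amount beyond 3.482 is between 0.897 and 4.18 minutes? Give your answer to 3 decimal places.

The rate is λ = 1/2.355 = 0.424628 per minute.
Memoryless: the residual past 3.482 is again Exp(λ).
P(0.897 < residual < 4.18) = e^(−λ·0.897) − e^(−λ·4.18) = 0.68325 − 0.16949 ≈ 0.514.

0.514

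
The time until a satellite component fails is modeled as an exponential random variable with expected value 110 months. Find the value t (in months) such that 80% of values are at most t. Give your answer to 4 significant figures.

177.0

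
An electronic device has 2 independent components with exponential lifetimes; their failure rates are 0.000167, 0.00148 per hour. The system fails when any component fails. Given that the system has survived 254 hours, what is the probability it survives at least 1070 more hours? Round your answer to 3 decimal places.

Time to first failure ~ Exp(Σλ) with Σλ = 0.001647.
By memorylessness, P(T > 254+1070 | T > 254) = P(T > 1070) = e^(−0.001647·1070) ≈ 0.172.

0.172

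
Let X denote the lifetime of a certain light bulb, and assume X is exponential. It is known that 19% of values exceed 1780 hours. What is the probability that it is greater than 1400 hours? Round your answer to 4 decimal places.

0.2708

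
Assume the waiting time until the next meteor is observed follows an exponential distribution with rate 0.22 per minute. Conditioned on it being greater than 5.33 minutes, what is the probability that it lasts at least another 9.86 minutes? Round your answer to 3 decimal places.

P(X > s+t | X > s) = e^(−λ(s+t))/e^(−λs) = e^(−λt), independent of s = 5.33.
P(X > 9.86) = e^(−2.1692) ≈ 0.114.

0.114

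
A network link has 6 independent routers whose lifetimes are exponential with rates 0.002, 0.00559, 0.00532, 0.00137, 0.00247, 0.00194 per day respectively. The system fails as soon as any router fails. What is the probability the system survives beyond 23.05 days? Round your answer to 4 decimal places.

The time to first failure is exponential with rate Σλ = 0.002 + 0.00559 + 0.00532 + 0.00137 + 0.00247 + 0.00194 = 0.01869.
P(min > 23.05) = e^(−0.01869·23.05) = e^(−0.4308) ≈ 0.6500.

0.6500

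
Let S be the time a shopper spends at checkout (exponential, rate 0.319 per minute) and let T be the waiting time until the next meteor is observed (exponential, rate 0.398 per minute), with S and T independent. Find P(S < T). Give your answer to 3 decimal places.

0.445

λ_1 = 0.319, λ_2 = 0.398.
For independent exponentials, P(S < T) = λ_1/(λ_1+λ_2) = 0.319/0.717 ≈ 0.445.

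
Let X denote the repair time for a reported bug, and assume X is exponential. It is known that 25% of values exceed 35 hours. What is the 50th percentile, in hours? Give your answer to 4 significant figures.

e^(−λ·35) = 0.25 ⇒ λ = −ln(0.25)/35 = 0.0396084.
50th percentile: 1 − e^(−λt) = 0.5, t = −ln(0.5)/λ = 17.5 hours.

17.50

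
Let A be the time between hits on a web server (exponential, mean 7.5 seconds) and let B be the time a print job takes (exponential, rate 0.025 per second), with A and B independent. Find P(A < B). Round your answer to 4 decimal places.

0.8421

λ_1 = 1/7.5 = 0.133333, λ_2 = 0.025.
For independent exponentials, P(A < B) = λ_1/(λ_1+λ_2) = 0.133333/0.158333 ≈ 0.8421.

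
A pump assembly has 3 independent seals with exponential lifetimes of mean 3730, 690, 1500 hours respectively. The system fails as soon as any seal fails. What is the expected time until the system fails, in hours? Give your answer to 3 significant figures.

The first failure time is exponential with rate Σλ_i = 1/3730 + 1/690 + 1/1500 = 0.00238404 per hour.
E[min] = 1/Σλ = 1/0.00238404 = 419.456 hours.

419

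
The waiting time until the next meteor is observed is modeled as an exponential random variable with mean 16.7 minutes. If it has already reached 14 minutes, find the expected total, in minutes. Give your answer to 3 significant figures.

The rate is λ = 1/16.7 = 0.0598802 per minute.
By memorylessness, E[X | X > 14] = 14 + 1/λ = 14 + 16.7 = 30.7 minutes.

30.7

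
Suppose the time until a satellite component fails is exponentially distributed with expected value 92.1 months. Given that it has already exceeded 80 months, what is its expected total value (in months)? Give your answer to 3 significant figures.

The rate is λ = 1/92.1 = 0.0108578 per month.
By memorylessness, E[X | X > 80] = 80 + 1/λ = 80 + 92.1 = 172.1 months.

172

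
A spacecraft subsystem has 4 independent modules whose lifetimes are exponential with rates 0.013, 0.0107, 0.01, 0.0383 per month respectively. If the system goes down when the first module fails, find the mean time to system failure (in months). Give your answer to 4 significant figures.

13.89

The time to first failure is exponential with rate Σλ = 0.013 + 0.0107 + 0.01 + 0.0383 = 0.072.
E[min] = 1/Σλ = 1/0.072 = 13.8889 months.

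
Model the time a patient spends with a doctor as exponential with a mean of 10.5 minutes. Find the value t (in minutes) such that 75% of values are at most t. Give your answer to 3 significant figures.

14.6

The rate is λ = 1/10.5 = 0.0952381 per minute.
Set 1 − e^(−λt) = 0.75, so t = −ln(0.25)/λ = 1.3863/0.0952381 ≈ 14.5561 minutes.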